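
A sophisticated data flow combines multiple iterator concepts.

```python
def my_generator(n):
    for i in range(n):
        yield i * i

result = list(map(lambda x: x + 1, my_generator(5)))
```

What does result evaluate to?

Step 1: my_generator(5) yields squares: [0, 1, 4, 9, 16].
Step 2: map adds 1 to each: [1, 2, 5, 10, 17].
Therefore result = [1, 2, 5, 10, 17].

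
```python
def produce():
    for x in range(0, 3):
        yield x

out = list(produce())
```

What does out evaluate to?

Step 1: The generator yields each value from range(0, 3).
Step 2: list() consumes all yields: [0, 1, 2].
Therefore out = [0, 1, 2].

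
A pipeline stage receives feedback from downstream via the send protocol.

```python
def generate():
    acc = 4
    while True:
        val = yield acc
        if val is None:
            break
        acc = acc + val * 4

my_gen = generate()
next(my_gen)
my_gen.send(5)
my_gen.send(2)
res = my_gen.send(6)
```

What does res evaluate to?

Step 1: next() -> yield acc=4.
Step 2: send(5) -> val=5, acc = 4 + 5*4 = 24, yield 24.
Step 3: send(2) -> val=2, acc = 24 + 2*4 = 32, yield 32.
Step 4: send(6) -> val=6, acc = 32 + 6*4 = 56, yield 56.
Therefore res = 56.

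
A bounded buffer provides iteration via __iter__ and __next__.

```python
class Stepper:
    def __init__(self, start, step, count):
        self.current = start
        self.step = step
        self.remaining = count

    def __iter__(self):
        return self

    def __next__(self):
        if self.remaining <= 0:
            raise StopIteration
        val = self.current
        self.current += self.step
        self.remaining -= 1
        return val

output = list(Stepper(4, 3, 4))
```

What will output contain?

Step 1: Stepper starts at 4, increments by 3, for 4 steps:
  Yield 4, then current += 3
  Yield 7, then current += 3
  Yield 10, then current += 3
  Yield 13, then current += 3
Therefore output = [4, 7, 10, 13].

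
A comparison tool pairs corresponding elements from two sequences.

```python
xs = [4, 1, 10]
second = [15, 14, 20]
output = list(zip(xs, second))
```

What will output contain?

Step 1: zip pairs elements at same index:
  Index 0: (4, 15)
  Index 1: (1, 14)
  Index 2: (10, 20)
Therefore output = [(4, 15), (1, 14), (10, 20)].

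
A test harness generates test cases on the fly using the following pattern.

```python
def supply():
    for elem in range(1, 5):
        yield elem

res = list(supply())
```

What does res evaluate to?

Step 1: The generator yields each value from range(1, 5).
Step 2: list() consumes all yields: [1, 2, 3, 4].
Therefore res = [1, 2, 3, 4].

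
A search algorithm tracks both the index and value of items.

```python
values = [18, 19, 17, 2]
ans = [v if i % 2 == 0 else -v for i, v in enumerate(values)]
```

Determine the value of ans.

Step 1: For each (i, v), keep v if i is even, negate if odd:
  i=0 (even): keep 18
  i=1 (odd): negate to -19
  i=2 (even): keep 17
  i=3 (odd): negate to -2
Therefore ans = [18, -19, 17, -2].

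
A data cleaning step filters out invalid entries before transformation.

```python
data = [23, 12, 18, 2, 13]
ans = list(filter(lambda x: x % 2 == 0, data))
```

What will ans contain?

Step 1: Filter elements divisible by 2:
  23 % 2 = 1: removed
  12 % 2 = 0: kept
  18 % 2 = 0: kept
  2 % 2 = 0: kept
  13 % 2 = 1: removed
Therefore ans = [12, 18, 2].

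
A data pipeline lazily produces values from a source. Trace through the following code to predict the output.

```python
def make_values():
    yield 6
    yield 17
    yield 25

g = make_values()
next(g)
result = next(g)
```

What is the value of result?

Step 1: make_values() creates a generator.
Step 2: next(g) yields 6 (consumed and discarded).
Step 3: next(g) yields 17, assigned to result.
Therefore result = 17.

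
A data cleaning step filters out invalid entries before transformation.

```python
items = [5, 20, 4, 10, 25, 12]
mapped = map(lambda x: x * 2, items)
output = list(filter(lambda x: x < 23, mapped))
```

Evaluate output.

Step 1: Map x * 2:
  5 -> 10
  20 -> 40
  4 -> 8
  10 -> 20
  25 -> 50
  12 -> 24
Step 2: Filter for < 23:
  10: kept
  40: removed
  8: kept
  20: kept
  50: removed
  24: removed
Therefore output = [10, 8, 20].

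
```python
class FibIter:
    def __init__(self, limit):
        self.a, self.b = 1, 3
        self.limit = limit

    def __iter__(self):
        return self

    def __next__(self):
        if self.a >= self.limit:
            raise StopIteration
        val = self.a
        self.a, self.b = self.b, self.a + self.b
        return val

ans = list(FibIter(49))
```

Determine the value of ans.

Step 1: Fibonacci-like sequence (a=1, b=3) until >= 49:
  Yield 1, then a,b = 3,4
  Yield 3, then a,b = 4,7
  Yield 4, then a,b = 7,11
  Yield 7, then a,b = 11,18
  Yield 11, then a,b = 18,29
  Yield 18, then a,b = 29,47
  Yield 29, then a,b = 47,76
  Yield 47, then a,b = 76,123
Step 2: 76 >= 49, stop.
Therefore ans = [1, 3, 4, 7, 11, 18, 29, 47].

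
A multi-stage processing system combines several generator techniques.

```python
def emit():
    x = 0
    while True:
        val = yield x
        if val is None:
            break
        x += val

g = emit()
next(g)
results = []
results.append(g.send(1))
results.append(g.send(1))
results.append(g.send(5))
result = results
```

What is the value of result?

Step 1: next(g) -> yield 0.
Step 2: send(1) -> x = 1, yield 1.
Step 3: send(1) -> x = 2, yield 2.
Step 4: send(5) -> x = 7, yield 7.
Therefore result = [1, 2, 7].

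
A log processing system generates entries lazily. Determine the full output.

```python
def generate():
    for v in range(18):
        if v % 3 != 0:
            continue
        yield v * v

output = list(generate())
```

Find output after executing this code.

Step 1: Only yield v**2 when v is divisible by 3:
  v=0: 0 % 3 == 0, yield 0**2 = 0
  v=3: 3 % 3 == 0, yield 3**2 = 9
  v=6: 6 % 3 == 0, yield 6**2 = 36
  v=9: 9 % 3 == 0, yield 9**2 = 81
  v=12: 12 % 3 == 0, yield 12**2 = 144
  v=15: 15 % 3 == 0, yield 15**2 = 225
Therefore output = [0, 9, 36, 81, 144, 225].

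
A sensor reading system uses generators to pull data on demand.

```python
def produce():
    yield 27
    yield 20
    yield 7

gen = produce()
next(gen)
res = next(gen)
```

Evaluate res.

Step 1: produce() creates a generator.
Step 2: next(gen) yields 27 (consumed and discarded).
Step 3: next(gen) yields 20, assigned to res.
Therefore res = 20.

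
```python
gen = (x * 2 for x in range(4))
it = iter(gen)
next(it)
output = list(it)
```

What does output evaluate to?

Step 1: Generator produces [0, 2, 4, 6].
Step 2: next(it) consumes first element (0).
Step 3: list(it) collects remaining: [2, 4, 6].
Therefore output = [2, 4, 6].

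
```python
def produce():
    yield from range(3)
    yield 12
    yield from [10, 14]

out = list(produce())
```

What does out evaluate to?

Step 1: Trace yields in order:
  yield 0
  yield 1
  yield 2
  yield 12
  yield 10
  yield 14
Therefore out = [0, 1, 2, 12, 10, 14].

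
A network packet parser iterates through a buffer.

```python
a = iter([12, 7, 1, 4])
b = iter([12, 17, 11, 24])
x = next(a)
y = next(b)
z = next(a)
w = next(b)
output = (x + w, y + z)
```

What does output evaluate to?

Step 1: a iterates [12, 7, 1, 4], b iterates [12, 17, 11, 24].
Step 2: x = next(a) = 12, y = next(b) = 12.
Step 3: z = next(a) = 7, w = next(b) = 17.
Step 4: output = (12 + 17, 12 + 7) = (29, 19).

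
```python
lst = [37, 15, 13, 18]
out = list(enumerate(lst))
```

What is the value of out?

Step 1: enumerate pairs each element with its index:
  (0, 37)
  (1, 15)
  (2, 13)
  (3, 18)
Therefore out = [(0, 37), (1, 15), (2, 13), (3, 18)].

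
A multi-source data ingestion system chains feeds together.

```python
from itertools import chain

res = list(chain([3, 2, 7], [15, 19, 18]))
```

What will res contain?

Step 1: chain() concatenates iterables: [3, 2, 7] + [15, 19, 18].
Therefore res = [3, 2, 7, 15, 19, 18].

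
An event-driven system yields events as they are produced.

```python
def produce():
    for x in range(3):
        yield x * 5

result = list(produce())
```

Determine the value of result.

Step 1: For each x in range(3), yield x * 5:
  x=0: yield 0 * 5 = 0
  x=1: yield 1 * 5 = 5
  x=2: yield 2 * 5 = 10
Therefore result = [0, 5, 10].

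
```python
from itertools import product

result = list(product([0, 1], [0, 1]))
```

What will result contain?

Step 1: product([0, 1], [0, 1]) gives all pairs:
  (0, 0)
  (0, 1)
  (1, 0)
  (1, 1)
Therefore result = [(0, 0), (0, 1), (1, 0), (1, 1)].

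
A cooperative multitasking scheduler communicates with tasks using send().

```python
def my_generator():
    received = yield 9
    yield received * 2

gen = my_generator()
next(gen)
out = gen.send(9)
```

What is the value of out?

Step 1: next(gen) advances to first yield, producing 9.
Step 2: send(9) resumes, received = 9.
Step 3: yield received * 2 = 9 * 2 = 18.
Therefore out = 18.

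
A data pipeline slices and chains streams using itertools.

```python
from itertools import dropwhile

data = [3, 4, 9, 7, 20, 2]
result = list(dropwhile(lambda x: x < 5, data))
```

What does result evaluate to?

Step 1: dropwhile drops elements while < 5:
  3 < 5: dropped
  4 < 5: dropped
  9: kept (dropping stopped)
Step 2: Remaining elements kept regardless of condition.
Therefore result = [9, 7, 20, 2].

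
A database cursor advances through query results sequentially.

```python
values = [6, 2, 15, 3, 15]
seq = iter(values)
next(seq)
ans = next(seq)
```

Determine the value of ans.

Step 1: Create iterator over [6, 2, 15, 3, 15].
Step 2: next() consumes 6.
Step 3: next() returns 2.
Therefore ans = 2.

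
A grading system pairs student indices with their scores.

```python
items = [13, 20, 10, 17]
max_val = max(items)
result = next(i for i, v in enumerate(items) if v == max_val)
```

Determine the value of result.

Step 1: max([13, 20, 10, 17]) = 20.
Step 2: Find first index where value == 20:
  Index 0: 13 != 20
  Index 1: 20 == 20, found!
Therefore result = 1.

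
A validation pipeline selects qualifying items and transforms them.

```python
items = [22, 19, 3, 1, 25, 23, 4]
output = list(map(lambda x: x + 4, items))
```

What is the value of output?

Step 1: Apply lambda x: x + 4 to each element:
  22 -> 26
  19 -> 23
  3 -> 7
  1 -> 5
  25 -> 29
  23 -> 27
  4 -> 8
Therefore output = [26, 23, 7, 5, 29, 27, 8].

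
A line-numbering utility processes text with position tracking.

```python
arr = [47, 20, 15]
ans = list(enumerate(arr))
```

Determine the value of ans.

Step 1: enumerate pairs each element with its index:
  (0, 47)
  (1, 20)
  (2, 15)
Therefore ans = [(0, 47), (1, 20), (2, 15)].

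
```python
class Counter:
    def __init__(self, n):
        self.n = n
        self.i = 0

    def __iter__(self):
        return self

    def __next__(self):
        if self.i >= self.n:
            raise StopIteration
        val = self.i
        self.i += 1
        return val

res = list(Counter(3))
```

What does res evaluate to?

Step 1: Counter(3) creates an iterator counting 0 to 2.
Step 2: list() consumes all values: [0, 1, 2].
Therefore res = [0, 1, 2].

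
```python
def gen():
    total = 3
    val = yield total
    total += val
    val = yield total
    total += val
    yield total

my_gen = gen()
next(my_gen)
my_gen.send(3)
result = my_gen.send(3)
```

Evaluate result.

Step 1: next() -> yield total=3.
Step 2: send(3) -> val=3, total = 3+3 = 6, yield 6.
Step 3: send(3) -> val=3, total = 6+3 = 9, yield 9.
Therefore result = 9.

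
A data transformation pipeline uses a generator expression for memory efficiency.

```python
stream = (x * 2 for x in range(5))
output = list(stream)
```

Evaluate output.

Step 1: For each x in range(5), compute x*2:
  x=0: 0*2 = 0
  x=1: 1*2 = 2
  x=2: 2*2 = 4
  x=3: 3*2 = 6
  x=4: 4*2 = 8
Therefore output = [0, 2, 4, 6, 8].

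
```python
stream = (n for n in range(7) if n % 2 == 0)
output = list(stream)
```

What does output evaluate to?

Step 1: Filter range(7) keeping only even values:
  n=0: even, included
  n=1: odd, excluded
  n=2: even, included
  n=3: odd, excluded
  n=4: even, included
  n=5: odd, excluded
  n=6: even, included
Therefore output = [0, 2, 4, 6].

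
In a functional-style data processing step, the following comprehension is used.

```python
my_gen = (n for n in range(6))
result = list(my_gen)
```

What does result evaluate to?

Step 1: Generator expression iterates range(6): [0, 1, 2, 3, 4, 5].
Step 2: list() collects all values.
Therefore result = [0, 1, 2, 3, 4, 5].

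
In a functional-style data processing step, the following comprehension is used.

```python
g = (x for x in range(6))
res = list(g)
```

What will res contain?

Step 1: Generator expression iterates range(6): [0, 1, 2, 3, 4, 5].
Step 2: list() collects all values.
Therefore res = [0, 1, 2, 3, 4, 5].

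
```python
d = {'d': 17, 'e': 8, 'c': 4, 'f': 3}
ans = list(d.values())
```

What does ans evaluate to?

Step 1: d.values() returns the dictionary values in insertion order.
Therefore ans = [17, 8, 4, 3].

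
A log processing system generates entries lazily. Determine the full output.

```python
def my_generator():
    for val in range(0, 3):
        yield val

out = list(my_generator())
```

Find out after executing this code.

Step 1: The generator yields each value from range(0, 3).
Step 2: list() consumes all yields: [0, 1, 2].
Therefore out = [0, 1, 2].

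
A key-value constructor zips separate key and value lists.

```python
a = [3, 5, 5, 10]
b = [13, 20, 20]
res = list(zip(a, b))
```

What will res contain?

Step 1: zip stops at shortest (len(a)=4, len(b)=3):
  Index 0: (3, 13)
  Index 1: (5, 20)
  Index 2: (5, 20)
Step 2: Last element of a (10) has no pair, dropped.
Therefore res = [(3, 13), (5, 20), (5, 20)].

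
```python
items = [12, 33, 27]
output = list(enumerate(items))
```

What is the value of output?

Step 1: enumerate pairs each element with its index:
  (0, 12)
  (1, 33)
  (2, 27)
Therefore output = [(0, 12), (1, 33), (2, 27)].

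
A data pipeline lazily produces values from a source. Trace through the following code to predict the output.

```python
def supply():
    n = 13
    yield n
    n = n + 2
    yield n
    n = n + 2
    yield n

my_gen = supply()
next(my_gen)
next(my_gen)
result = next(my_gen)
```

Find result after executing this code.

Step 1: Trace through generator execution:
  Yield 1: n starts at 13, yield 13
  Yield 2: n = 13 + 2 = 15, yield 15
  Yield 3: n = 15 + 2 = 17, yield 17
Step 2: First next() gets 13, second next() gets the second value, third next() yields 17.
Therefore result = 17.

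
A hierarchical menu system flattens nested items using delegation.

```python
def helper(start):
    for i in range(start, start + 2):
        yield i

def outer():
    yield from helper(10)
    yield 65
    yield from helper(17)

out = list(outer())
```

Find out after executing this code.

Step 1: outer() delegates to helper(10):
  yield 10
  yield 11
Step 2: yield 65
Step 3: Delegates to helper(17):
  yield 17
  yield 18
Therefore out = [10, 11, 65, 17, 18].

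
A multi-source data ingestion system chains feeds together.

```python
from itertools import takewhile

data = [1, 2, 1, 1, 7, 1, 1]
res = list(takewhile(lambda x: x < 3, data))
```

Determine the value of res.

Step 1: takewhile stops at first element >= 3:
  1 < 3: take
  2 < 3: take
  1 < 3: take
  1 < 3: take
  7 >= 3: stop
Therefore res = [1, 2, 1, 1].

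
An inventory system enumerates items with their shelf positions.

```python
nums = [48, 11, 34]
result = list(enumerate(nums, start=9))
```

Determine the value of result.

Step 1: enumerate with start=9:
  (9, 48)
  (10, 11)
  (11, 34)
Therefore result = [(9, 48), (10, 11), (11, 34)].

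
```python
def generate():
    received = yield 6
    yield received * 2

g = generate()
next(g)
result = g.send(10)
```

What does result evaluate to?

Step 1: next(g) advances to first yield, producing 6.
Step 2: send(10) resumes, received = 10.
Step 3: yield received * 2 = 10 * 2 = 20.
Therefore result = 20.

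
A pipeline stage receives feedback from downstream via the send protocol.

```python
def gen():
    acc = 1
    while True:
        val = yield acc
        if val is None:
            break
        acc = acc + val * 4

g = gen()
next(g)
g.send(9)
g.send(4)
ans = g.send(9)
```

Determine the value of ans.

Step 1: next() -> yield acc=1.
Step 2: send(9) -> val=9, acc = 1 + 9*4 = 37, yield 37.
Step 3: send(4) -> val=4, acc = 37 + 4*4 = 53, yield 53.
Step 4: send(9) -> val=9, acc = 53 + 9*4 = 89, yield 89.
Therefore ans = 89.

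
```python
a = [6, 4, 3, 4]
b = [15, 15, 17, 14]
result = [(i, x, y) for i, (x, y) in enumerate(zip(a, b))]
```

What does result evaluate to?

Step 1: enumerate(zip(a, b)) gives index with paired elements:
  i=0: (6, 15)
  i=1: (4, 15)
  i=2: (3, 17)
  i=3: (4, 14)
Therefore result = [(0, 6, 15), (1, 4, 15), (2, 3, 17), (3, 4, 14)].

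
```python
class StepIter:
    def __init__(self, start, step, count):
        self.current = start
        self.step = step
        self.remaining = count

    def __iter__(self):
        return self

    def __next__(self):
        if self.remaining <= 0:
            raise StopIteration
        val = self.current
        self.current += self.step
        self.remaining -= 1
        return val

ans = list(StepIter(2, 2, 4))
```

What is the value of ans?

Step 1: StepIter starts at 2, increments by 2, for 4 steps:
  Yield 2, then current += 2
  Yield 4, then current += 2
  Yield 6, then current += 2
  Yield 8, then current += 2
Therefore ans = [2, 4, 6, 8].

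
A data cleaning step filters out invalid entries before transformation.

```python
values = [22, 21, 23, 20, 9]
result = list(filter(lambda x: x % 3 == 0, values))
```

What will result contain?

Step 1: Filter elements divisible by 3:
  22 % 3 = 1: removed
  21 % 3 = 0: kept
  23 % 3 = 2: removed
  20 % 3 = 2: removed
  9 % 3 = 0: kept
Therefore result = [21, 9].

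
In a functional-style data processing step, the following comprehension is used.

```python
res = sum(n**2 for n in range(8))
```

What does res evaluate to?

Step 1: Compute n**2 for each n in range(8):
  n=0: 0**2 = 0
  n=1: 1**2 = 1
  n=2: 2**2 = 4
  n=3: 3**2 = 9
  n=4: 4**2 = 16
  n=5: 5**2 = 25
  n=6: 6**2 = 36
  n=7: 7**2 = 49
Step 2: sum = 0 + 1 + 4 + 9 + 16 + 25 + 36 + 49 = 140.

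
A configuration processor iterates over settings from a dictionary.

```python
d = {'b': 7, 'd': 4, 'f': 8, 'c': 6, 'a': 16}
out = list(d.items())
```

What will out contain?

Step 1: d.items() returns (key, value) pairs in insertion order.
Therefore out = [('b', 7), ('d', 4), ('f', 8), ('c', 6), ('a', 16)].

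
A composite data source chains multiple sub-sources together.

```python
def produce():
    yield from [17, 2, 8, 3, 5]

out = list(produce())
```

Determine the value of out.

Step 1: yield from delegates to the iterable, yielding each element.
Step 2: Collected values: [17, 2, 8, 3, 5].
Therefore out = [17, 2, 8, 3, 5].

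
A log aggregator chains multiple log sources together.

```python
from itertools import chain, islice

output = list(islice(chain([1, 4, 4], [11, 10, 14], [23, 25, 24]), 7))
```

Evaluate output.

Step 1: chain([1, 4, 4], [11, 10, 14], [23, 25, 24]) = [1, 4, 4, 11, 10, 14, 23, 25, 24].
Step 2: islice takes first 7 elements: [1, 4, 4, 11, 10, 14, 23].
Therefore output = [1, 4, 4, 11, 10, 14, 23].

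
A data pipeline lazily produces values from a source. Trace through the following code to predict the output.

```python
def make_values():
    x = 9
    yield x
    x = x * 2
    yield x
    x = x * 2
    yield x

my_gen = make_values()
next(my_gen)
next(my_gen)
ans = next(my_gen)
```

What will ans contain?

Step 1: Trace through generator execution:
  Yield 1: x starts at 9, yield 9
  Yield 2: x = 9 * 2 = 18, yield 18
  Yield 3: x = 18 * 2 = 36, yield 36
Step 2: First next() gets 9, second next() gets the second value, third next() yields 36.
Therefore ans = 36.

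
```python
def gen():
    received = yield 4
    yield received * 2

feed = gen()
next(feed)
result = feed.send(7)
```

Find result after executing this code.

Step 1: next(feed) advances to first yield, producing 4.
Step 2: send(7) resumes, received = 7.
Step 3: yield received * 2 = 7 * 2 = 14.
Therefore result = 14.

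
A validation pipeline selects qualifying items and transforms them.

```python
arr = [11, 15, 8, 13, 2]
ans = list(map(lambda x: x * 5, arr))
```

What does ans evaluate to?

Step 1: Apply lambda x: x * 5 to each element:
  11 -> 55
  15 -> 75
  8 -> 40
  13 -> 65
  2 -> 10
Therefore ans = [55, 75, 40, 65, 10].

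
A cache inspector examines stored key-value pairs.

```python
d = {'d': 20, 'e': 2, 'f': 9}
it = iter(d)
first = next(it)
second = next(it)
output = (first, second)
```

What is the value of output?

Step 1: iter(d) iterates over keys: ['d', 'e', 'f'].
Step 2: first = next(it) = 'd', second = next(it) = 'e'.
Therefore output = ('d', 'e').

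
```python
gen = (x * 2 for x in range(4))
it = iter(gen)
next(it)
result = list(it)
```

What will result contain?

Step 1: Generator produces [0, 2, 4, 6].
Step 2: next(it) consumes first element (0).
Step 3: list(it) collects remaining: [2, 4, 6].
Therefore result = [2, 4, 6].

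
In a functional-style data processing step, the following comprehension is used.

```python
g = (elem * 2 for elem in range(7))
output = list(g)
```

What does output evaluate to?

Step 1: For each elem in range(7), compute elem*2:
  elem=0: 0*2 = 0
  elem=1: 1*2 = 2
  elem=2: 2*2 = 4
  elem=3: 3*2 = 6
  elem=4: 4*2 = 8
  elem=5: 5*2 = 10
  elem=6: 6*2 = 12
Therefore output = [0, 2, 4, 6, 8, 10, 12].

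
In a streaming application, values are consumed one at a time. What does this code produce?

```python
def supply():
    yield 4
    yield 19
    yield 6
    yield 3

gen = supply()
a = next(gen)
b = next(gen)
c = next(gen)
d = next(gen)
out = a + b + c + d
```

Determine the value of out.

Step 1: Create generator and consume all values:
  a = next(gen) = 4
  b = next(gen) = 19
  c = next(gen) = 6
  d = next(gen) = 3
Step 2: out = 4 + 19 + 6 + 3 = 32.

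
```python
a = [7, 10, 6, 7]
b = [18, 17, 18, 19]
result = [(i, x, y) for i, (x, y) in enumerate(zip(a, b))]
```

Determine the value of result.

Step 1: enumerate(zip(a, b)) gives index with paired elements:
  i=0: (7, 18)
  i=1: (10, 17)
  i=2: (6, 18)
  i=3: (7, 19)
Therefore result = [(0, 7, 18), (1, 10, 17), (2, 6, 18), (3, 7, 19)].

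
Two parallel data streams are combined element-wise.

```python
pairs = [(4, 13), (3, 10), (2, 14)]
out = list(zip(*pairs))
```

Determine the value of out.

Step 1: zip(*pairs) transposes: unzips [(4, 13), (3, 10), (2, 14)] into separate sequences.
Step 2: First elements: (4, 3, 2), second elements: (13, 10, 14).
Therefore out = [(4, 3, 2), (13, 10, 14)].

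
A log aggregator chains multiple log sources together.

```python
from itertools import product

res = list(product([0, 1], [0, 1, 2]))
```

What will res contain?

Step 1: product([0, 1], [0, 1, 2]) gives all pairs:
  (0, 0)
  (0, 1)
  (0, 2)
  (1, 0)
  (1, 1)
  (1, 2)
Therefore res = [(0, 0), (0, 1), (0, 2), (1, 0), (1, 1), (1, 2)].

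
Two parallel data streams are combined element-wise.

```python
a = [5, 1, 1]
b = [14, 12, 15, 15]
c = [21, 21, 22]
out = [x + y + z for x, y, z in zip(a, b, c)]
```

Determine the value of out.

Step 1: zip three lists (truncates to shortest, len=3):
  5 + 14 + 21 = 40
  1 + 12 + 21 = 34
  1 + 15 + 22 = 38
Therefore out = [40, 34, 38].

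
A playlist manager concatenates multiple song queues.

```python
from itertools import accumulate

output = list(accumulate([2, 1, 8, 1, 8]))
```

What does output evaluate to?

Step 1: accumulate computes running sums:
  + 2 = 2
  + 1 = 3
  + 8 = 11
  + 1 = 12
  + 8 = 20
Therefore output = [2, 3, 11, 12, 20].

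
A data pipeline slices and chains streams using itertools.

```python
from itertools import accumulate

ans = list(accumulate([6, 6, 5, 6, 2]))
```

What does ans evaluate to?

Step 1: accumulate computes running sums:
  + 6 = 6
  + 6 = 12
  + 5 = 17
  + 6 = 23
  + 2 = 25
Therefore ans = [6, 12, 17, 23, 25].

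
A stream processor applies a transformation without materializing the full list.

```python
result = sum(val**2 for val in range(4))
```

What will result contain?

Step 1: Compute val**2 for each val in range(4):
  val=0: 0**2 = 0
  val=1: 1**2 = 1
  val=2: 2**2 = 4
  val=3: 3**2 = 9
Step 2: sum = 0 + 1 + 4 + 9 = 14.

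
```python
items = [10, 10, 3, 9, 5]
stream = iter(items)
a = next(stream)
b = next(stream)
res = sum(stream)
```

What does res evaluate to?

Step 1: Create iterator over [10, 10, 3, 9, 5].
Step 2: a = next() = 10, b = next() = 10.
Step 3: sum() of remaining [3, 9, 5] = 17.
Therefore res = 17.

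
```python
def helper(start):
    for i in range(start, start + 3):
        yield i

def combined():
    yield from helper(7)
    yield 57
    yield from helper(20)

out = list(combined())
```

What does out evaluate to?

Step 1: combined() delegates to helper(7):
  yield 7
  yield 8
  yield 9
Step 2: yield 57
Step 3: Delegates to helper(20):
  yield 20
  yield 21
  yield 22
Therefore out = [7, 8, 9, 57, 20, 21, 22].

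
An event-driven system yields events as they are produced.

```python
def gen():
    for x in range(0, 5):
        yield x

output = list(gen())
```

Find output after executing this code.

Step 1: The generator yields each value from range(0, 5).
Step 2: list() consumes all yields: [0, 1, 2, 3, 4].
Therefore output = [0, 1, 2, 3, 4].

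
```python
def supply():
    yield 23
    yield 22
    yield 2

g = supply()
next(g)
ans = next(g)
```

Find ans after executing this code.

Step 1: supply() creates a generator.
Step 2: next(g) yields 23 (consumed and discarded).
Step 3: next(g) yields 22, assigned to ans.
Therefore ans = 22.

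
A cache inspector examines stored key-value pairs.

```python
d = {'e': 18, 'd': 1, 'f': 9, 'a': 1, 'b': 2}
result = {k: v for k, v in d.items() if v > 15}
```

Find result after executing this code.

Step 1: Filter items where value > 15:
  'e': 18 > 15: kept
  'd': 1 <= 15: removed
  'f': 9 <= 15: removed
  'a': 1 <= 15: removed
  'b': 2 <= 15: removed
Therefore result = {'e': 18}.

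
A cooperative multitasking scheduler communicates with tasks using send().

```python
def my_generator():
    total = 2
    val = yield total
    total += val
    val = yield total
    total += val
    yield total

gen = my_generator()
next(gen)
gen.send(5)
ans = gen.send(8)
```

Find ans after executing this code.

Step 1: next() -> yield total=2.
Step 2: send(5) -> val=5, total = 2+5 = 7, yield 7.
Step 3: send(8) -> val=8, total = 7+8 = 15, yield 15.
Therefore ans = 15.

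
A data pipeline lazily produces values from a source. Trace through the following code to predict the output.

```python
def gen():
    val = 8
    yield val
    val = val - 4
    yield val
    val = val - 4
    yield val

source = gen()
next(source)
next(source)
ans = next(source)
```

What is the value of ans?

Step 1: Trace through generator execution:
  Yield 1: val starts at 8, yield 8
  Yield 2: val = 8 - 4 = 4, yield 4
  Yield 3: val = 4 - 4 = 0, yield 0
Step 2: First next() gets 8, second next() gets the second value, third next() yields 0.
Therefore ans = 0.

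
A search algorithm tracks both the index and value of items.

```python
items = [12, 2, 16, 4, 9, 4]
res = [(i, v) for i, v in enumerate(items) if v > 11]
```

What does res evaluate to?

Step 1: Filter enumerate([12, 2, 16, 4, 9, 4]) keeping v > 11:
  (0, 12): 12 > 11, included
  (1, 2): 2 <= 11, excluded
  (2, 16): 16 > 11, included
  (3, 4): 4 <= 11, excluded
  (4, 9): 9 <= 11, excluded
  (5, 4): 4 <= 11, excluded
Therefore res = [(0, 12), (2, 16)].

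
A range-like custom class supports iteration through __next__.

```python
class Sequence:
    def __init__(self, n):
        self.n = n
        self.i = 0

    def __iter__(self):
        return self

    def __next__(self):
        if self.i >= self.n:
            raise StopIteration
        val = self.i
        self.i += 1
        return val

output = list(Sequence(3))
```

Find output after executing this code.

Step 1: Sequence(3) creates an iterator counting 0 to 2.
Step 2: list() consumes all values: [0, 1, 2].
Therefore output = [0, 1, 2].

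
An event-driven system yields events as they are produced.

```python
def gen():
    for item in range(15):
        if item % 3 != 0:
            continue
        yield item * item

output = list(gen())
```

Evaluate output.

Step 1: Only yield item**2 when item is divisible by 3:
  item=0: 0 % 3 == 0, yield 0**2 = 0
  item=3: 3 % 3 == 0, yield 3**2 = 9
  item=6: 6 % 3 == 0, yield 6**2 = 36
  item=9: 9 % 3 == 0, yield 9**2 = 81
  item=12: 12 % 3 == 0, yield 12**2 = 144
Therefore output = [0, 9, 36, 81, 144].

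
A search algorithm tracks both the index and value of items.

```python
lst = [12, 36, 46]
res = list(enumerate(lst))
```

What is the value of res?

Step 1: enumerate pairs each element with its index:
  (0, 12)
  (1, 36)
  (2, 46)
Therefore res = [(0, 12), (1, 36), (2, 46)].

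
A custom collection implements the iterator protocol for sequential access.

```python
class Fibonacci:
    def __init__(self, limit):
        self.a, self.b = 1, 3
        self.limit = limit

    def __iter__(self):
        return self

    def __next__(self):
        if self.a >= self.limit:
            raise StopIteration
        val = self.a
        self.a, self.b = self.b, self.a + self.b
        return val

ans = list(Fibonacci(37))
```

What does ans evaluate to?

Step 1: Fibonacci-like sequence (a=1, b=3) until >= 37:
  Yield 1, then a,b = 3,4
  Yield 3, then a,b = 4,7
  Yield 4, then a,b = 7,11
  Yield 7, then a,b = 11,18
  Yield 11, then a,b = 18,29
  Yield 18, then a,b = 29,47
  Yield 29, then a,b = 47,76
Step 2: 47 >= 37, stop.
Therefore ans = [1, 3, 4, 7, 11, 18, 29].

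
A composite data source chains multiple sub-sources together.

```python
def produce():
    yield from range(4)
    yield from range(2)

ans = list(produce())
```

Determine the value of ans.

Step 1: Trace yields in order:
  yield 0
  yield 1
  yield 2
  yield 3
  yield 0
  yield 1
Therefore ans = [0, 1, 2, 3, 0, 1].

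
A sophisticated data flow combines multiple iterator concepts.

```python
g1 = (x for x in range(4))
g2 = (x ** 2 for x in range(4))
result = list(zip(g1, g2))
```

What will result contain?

Step 1: g1 produces [0, 1, 2, 3].
Step 2: g2 produces [0, 1, 4, 9].
Step 3: zip pairs them: [(0, 0), (1, 1), (2, 4), (3, 9)].
Therefore result = [(0, 0), (1, 1), (2, 4), (3, 9)].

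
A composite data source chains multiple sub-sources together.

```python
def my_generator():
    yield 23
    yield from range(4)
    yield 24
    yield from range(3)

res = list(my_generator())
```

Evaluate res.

Step 1: Trace yields in order:
  yield 23
  yield 0
  yield 1
  yield 2
  yield 3
  yield 24
  yield 0
  yield 1
  yield 2
Therefore res = [23, 0, 1, 2, 3, 24, 0, 1, 2].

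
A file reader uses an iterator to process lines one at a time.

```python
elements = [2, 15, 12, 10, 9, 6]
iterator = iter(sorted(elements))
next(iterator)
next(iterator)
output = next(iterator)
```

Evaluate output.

Step 1: sorted([2, 15, 12, 10, 9, 6]) = [2, 6, 9, 10, 12, 15].
Step 2: Create iterator and skip 2 elements.
Step 3: next() returns 9.
Therefore output = 9.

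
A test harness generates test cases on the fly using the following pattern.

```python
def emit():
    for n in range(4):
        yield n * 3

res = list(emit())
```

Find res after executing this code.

Step 1: For each n in range(4), yield n * 3:
  n=0: yield 0 * 3 = 0
  n=1: yield 1 * 3 = 3
  n=2: yield 2 * 3 = 6
  n=3: yield 3 * 3 = 9
Therefore res = [0, 3, 6, 9].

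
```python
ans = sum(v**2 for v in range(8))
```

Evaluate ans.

Step 1: Compute v**2 for each v in range(8):
  v=0: 0**2 = 0
  v=1: 1**2 = 1
  v=2: 2**2 = 4
  v=3: 3**2 = 9
  v=4: 4**2 = 16
  v=5: 5**2 = 25
  v=6: 6**2 = 36
  v=7: 7**2 = 49
Step 2: sum = 0 + 1 + 4 + 9 + 16 + 25 + 36 + 49 = 140.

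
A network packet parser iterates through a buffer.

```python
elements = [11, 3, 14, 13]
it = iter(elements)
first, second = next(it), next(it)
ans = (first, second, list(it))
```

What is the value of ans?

Step 1: Create iterator over [11, 3, 14, 13].
Step 2: first = 11, second = 3.
Step 3: Remaining elements: [14, 13].
Therefore ans = (11, 3, [14, 13]).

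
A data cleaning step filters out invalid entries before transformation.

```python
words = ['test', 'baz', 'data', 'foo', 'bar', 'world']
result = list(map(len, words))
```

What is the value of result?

Step 1: Map len() to each word:
  'test' -> 4
  'baz' -> 3
  'data' -> 4
  'foo' -> 3
  'bar' -> 3
  'world' -> 5
Therefore result = [4, 3, 4, 3, 3, 5].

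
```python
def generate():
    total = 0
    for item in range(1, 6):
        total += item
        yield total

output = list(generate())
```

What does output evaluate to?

Step 1: Generator accumulates running sum:
  item=1: total = 1, yield 1
  item=2: total = 3, yield 3
  item=3: total = 6, yield 6
  item=4: total = 10, yield 10
  item=5: total = 15, yield 15
Therefore output = [1, 3, 6, 10, 15].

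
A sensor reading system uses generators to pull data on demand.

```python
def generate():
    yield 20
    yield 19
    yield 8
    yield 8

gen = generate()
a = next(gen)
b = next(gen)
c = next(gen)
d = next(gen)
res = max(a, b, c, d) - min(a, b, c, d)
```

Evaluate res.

Step 1: Create generator and consume all values:
  a = next(gen) = 20
  b = next(gen) = 19
  c = next(gen) = 8
  d = next(gen) = 8
Step 2: max = 20, min = 8, res = 20 - 8 = 12.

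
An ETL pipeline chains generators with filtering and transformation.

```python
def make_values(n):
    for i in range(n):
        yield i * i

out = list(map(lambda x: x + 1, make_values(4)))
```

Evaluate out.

Step 1: make_values(4) yields squares: [0, 1, 4, 9].
Step 2: map adds 1 to each: [1, 2, 5, 10].
Therefore out = [1, 2, 5, 10].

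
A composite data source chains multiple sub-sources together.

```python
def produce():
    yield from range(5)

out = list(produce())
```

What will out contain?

Step 1: yield from delegates to the iterable, yielding each element.
Step 2: Collected values: [0, 1, 2, 3, 4].
Therefore out = [0, 1, 2, 3, 4].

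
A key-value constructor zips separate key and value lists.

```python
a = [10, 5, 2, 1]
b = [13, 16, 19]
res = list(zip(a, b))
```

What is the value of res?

Step 1: zip stops at shortest (len(a)=4, len(b)=3):
  Index 0: (10, 13)
  Index 1: (5, 16)
  Index 2: (2, 19)
Step 2: Last element of a (1) has no pair, dropped.
Therefore res = [(10, 13), (5, 16), (2, 19)].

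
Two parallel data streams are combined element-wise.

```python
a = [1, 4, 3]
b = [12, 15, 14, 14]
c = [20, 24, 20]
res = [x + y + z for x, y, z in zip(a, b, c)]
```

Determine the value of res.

Step 1: zip three lists (truncates to shortest, len=3):
  1 + 12 + 20 = 33
  4 + 15 + 24 = 43
  3 + 14 + 20 = 37
Therefore res = [33, 43, 37].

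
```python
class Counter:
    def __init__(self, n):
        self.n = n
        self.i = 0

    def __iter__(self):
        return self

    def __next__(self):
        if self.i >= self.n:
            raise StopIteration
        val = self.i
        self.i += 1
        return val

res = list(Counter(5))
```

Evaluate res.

Step 1: Counter(5) creates an iterator counting 0 to 4.
Step 2: list() consumes all values: [0, 1, 2, 3, 4].
Therefore res = [0, 1, 2, 3, 4].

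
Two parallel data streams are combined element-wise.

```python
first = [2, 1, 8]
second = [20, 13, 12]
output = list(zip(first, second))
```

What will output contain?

Step 1: zip pairs elements at same index:
  Index 0: (2, 20)
  Index 1: (1, 13)
  Index 2: (8, 12)
Therefore output = [(2, 20), (1, 13), (8, 12)].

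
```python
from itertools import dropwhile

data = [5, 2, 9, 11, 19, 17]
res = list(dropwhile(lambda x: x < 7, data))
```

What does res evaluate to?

Step 1: dropwhile drops elements while < 7:
  5 < 7: dropped
  2 < 7: dropped
  9: kept (dropping stopped)
Step 2: Remaining elements kept regardless of condition.
Therefore res = [9, 11, 19, 17].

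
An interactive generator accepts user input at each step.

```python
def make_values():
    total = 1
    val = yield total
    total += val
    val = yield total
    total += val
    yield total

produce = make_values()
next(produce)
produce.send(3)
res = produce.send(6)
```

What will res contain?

Step 1: next() -> yield total=1.
Step 2: send(3) -> val=3, total = 1+3 = 4, yield 4.
Step 3: send(6) -> val=6, total = 4+6 = 10, yield 10.
Therefore res = 10.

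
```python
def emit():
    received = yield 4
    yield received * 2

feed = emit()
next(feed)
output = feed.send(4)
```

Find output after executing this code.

Step 1: next(feed) advances to first yield, producing 4.
Step 2: send(4) resumes, received = 4.
Step 3: yield received * 2 = 4 * 2 = 8.
Therefore output = 8.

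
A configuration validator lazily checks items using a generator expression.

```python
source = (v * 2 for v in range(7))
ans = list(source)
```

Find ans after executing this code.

Step 1: For each v in range(7), compute v*2:
  v=0: 0*2 = 0
  v=1: 1*2 = 2
  v=2: 2*2 = 4
  v=3: 3*2 = 6
  v=4: 4*2 = 8
  v=5: 5*2 = 10
  v=6: 6*2 = 12
Therefore ans = [0, 2, 4, 6, 8, 10, 12].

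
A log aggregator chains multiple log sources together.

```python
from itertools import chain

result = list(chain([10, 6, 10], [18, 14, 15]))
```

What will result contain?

Step 1: chain() concatenates iterables: [10, 6, 10] + [18, 14, 15].
Therefore result = [10, 6, 10, 18, 14, 15].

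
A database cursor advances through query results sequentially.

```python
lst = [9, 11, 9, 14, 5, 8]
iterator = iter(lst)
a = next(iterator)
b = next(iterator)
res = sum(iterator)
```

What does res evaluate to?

Step 1: Create iterator over [9, 11, 9, 14, 5, 8].
Step 2: a = next() = 9, b = next() = 11.
Step 3: sum() of remaining [9, 14, 5, 8] = 36.
Therefore res = 36.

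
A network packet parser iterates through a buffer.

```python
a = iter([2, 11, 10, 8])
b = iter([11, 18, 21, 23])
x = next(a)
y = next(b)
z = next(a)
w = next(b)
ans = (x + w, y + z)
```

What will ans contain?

Step 1: a iterates [2, 11, 10, 8], b iterates [11, 18, 21, 23].
Step 2: x = next(a) = 2, y = next(b) = 11.
Step 3: z = next(a) = 11, w = next(b) = 18.
Step 4: ans = (2 + 18, 11 + 11) = (20, 22).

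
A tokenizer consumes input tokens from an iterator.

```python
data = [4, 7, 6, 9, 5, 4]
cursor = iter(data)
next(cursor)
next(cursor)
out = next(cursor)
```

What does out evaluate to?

Step 1: Create iterator over [4, 7, 6, 9, 5, 4].
Step 2: next() consumes 4.
Step 3: next() consumes 7.
Step 4: next() returns 6.
Therefore out = 6.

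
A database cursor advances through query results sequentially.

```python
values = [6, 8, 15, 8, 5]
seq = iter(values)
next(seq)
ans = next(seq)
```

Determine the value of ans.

Step 1: Create iterator over [6, 8, 15, 8, 5].
Step 2: next() consumes 6.
Step 3: next() returns 8.
Therefore ans = 8.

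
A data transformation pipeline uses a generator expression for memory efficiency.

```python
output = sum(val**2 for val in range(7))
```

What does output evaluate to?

Step 1: Compute val**2 for each val in range(7):
  val=0: 0**2 = 0
  val=1: 1**2 = 1
  val=2: 2**2 = 4
  val=3: 3**2 = 9
  val=4: 4**2 = 16
  val=5: 5**2 = 25
  val=6: 6**2 = 36
Step 2: sum = 0 + 1 + 4 + 9 + 16 + 25 + 36 = 91.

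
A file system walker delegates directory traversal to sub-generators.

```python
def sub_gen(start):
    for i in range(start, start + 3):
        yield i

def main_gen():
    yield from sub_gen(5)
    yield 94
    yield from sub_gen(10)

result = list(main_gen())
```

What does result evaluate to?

Step 1: main_gen() delegates to sub_gen(5):
  yield 5
  yield 6
  yield 7
Step 2: yield 94
Step 3: Delegates to sub_gen(10):
  yield 10
  yield 11
  yield 12
Therefore result = [5, 6, 7, 94, 10, 11, 12].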